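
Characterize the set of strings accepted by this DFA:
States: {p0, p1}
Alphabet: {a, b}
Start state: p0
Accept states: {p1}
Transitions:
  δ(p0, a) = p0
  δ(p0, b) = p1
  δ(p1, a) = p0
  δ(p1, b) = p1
Testing a few strings:
  'a' → reject
  'abb' → accept
  'bb' → accept
  'ab' → accept
State roles: p0=last symbol not b; p1=last symbol is b
All strings over {a,b} ending with b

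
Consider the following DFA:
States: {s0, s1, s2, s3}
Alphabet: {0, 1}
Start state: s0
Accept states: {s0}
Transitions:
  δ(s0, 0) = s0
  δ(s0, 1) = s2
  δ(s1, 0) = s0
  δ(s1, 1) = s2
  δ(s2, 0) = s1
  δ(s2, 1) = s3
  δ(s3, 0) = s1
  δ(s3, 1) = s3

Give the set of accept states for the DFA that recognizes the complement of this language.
Complement accept states = All states \ Original accept states
= {s0, s1, s2, s3} \ {s0}
{s1, s2, s3}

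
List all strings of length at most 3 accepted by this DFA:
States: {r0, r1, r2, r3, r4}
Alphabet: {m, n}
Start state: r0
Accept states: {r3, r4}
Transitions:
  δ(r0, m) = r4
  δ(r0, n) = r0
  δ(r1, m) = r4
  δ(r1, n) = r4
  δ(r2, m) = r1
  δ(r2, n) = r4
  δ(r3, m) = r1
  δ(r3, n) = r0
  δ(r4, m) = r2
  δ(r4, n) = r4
m, mn, nm, mmn, mnn, nmn, nnm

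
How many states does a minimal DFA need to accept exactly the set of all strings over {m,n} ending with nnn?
By Myhill–Nerode, count the distinguishable equivalence classes: 4 classes — one per longest suffix of the input that is a prefix of 'nnn' (lengths 0 through 3); only the length-3 class is accepting.
4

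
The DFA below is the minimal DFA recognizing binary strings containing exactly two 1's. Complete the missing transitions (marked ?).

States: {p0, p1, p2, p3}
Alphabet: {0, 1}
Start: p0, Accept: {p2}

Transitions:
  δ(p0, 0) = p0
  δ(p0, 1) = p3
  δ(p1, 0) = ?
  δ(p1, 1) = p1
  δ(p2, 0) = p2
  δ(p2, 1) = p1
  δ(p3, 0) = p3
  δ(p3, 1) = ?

From the language and accept set, identify what each state tracks — p0: zero 1's; p1: ≥ three 1's (dead); p2: two 1's; p3: one 1.
Each missing δ(q, a) is the state matching the new tracked value after reading a.
δ(p1, 0) = p1; δ(p3, 1) = p2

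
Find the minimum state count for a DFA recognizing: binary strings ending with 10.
By Myhill–Nerode, count the distinguishable equivalence classes: 3 classes — one per longest suffix of the input that is a prefix of '10' (lengths 0 through 2); only the length-2 class is accepting.
3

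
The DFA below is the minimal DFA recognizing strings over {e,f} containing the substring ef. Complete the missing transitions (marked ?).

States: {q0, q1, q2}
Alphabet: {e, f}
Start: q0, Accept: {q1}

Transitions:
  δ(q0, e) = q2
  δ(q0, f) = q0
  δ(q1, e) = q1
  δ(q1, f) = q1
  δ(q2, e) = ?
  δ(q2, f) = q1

From the language and accept set, identify what each state tracks — q0: no e seen yet; q1: substring ef seen; q2: seen a e, waiting for f.
Each missing δ(q, a) is the state matching the new tracked value after reading a.
δ(q2, e) = q2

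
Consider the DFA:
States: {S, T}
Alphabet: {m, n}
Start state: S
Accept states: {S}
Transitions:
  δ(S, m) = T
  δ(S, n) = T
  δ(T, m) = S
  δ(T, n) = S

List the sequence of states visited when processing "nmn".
read 'n': S → T
  read 'm': T → S
  read 'n': S → T
S -> T -> S -> T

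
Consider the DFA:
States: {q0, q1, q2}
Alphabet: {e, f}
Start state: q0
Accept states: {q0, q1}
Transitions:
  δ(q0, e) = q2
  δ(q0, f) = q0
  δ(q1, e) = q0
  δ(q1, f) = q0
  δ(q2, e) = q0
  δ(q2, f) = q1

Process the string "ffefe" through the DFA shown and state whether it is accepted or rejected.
Processing string "ffefe":
  q0 --f--> q0
  q0 --f--> q0
  q0 --e--> q2
  q2 --f--> q1
  q1 --e--> q0
Final state: q0
Accept states: {q0, q1}
Yes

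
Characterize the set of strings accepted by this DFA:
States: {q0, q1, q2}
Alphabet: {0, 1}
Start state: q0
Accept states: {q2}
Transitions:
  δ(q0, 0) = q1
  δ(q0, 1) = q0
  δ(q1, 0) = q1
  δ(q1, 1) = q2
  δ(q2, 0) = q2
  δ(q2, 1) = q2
Testing a few strings:
  '100' → reject
  '1111' → reject
  '0' → reject
  '011' → accept
State roles: q0=no 0 seen yet; q1=seen a 0, waiting for 1; q2=substring 01 seen
All binary strings containing the substring 01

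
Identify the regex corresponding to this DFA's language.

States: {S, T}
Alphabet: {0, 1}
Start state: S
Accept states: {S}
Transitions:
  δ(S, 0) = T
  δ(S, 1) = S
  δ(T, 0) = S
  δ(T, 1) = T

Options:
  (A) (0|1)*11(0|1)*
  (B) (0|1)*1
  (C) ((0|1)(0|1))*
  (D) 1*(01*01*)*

Check each option against the DFA on short strings; one disagreement eliminates an option:
  (A) (0|1)*11(0|1)*: on ε the DFA stays in S and accepts (S ∈ Accept), but the regex does not match it → eliminate
  (B) (0|1)*1: on ε the DFA stays in S and accepts (S ∈ Accept), but the regex does not match it → eliminate
  (C) ((0|1)(0|1))*: on '1' the DFA goes S → S and accepts (S ∈ Accept), but the regex does not match it → eliminate
  (D) 1*(01*01*)*: agrees with the DFA on every string of length ≤ 6
Only (D) is consistent with the DFA.
(D) 1*(01*01*)*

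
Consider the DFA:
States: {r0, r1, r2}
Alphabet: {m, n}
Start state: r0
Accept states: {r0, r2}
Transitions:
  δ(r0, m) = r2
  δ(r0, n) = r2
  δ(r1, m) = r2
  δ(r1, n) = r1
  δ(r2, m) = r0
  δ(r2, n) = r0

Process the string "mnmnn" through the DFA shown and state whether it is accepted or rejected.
Processing string "mnmnn":
  r0 --m--> r2
  r2 --n--> r0
  r0 --m--> r2
  r2 --n--> r0
  r0 --n--> r2
Final state: r2
Accept states: {r0, r2}
Yes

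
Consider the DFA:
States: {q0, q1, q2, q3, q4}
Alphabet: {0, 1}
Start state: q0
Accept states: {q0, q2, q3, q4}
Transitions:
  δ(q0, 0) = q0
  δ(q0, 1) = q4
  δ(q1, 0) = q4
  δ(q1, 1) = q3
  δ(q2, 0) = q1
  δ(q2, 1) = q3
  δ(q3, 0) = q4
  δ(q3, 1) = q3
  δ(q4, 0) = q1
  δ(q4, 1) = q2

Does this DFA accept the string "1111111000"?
Processing string "1111111000":
  q0 --1--> q4
  q4 --1--> q2
  q2 --1--> q3
  q3 --1--> q3
  q3 --1--> q3
  q3 --1--> q3
  q3 --1--> q3
  q3 --0--> q4
  q4 --0--> q1
  q1 --0--> q4
Final state: q4
Accept states: {q0, q2, q3, q4}
Yes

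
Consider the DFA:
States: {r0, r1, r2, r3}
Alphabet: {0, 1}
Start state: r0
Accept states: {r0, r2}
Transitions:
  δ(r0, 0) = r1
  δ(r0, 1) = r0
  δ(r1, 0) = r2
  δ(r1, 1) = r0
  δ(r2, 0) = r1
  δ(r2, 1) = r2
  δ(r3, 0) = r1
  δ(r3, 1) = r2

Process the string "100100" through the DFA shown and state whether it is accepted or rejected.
Processing string "100100":
  r0 --1--> r0
  r0 --0--> r1
  r1 --0--> r2
  r2 --1--> r2
  r2 --0--> r1
  r1 --0--> r2
Final state: r2
Accept states: {r0, r2}
Yes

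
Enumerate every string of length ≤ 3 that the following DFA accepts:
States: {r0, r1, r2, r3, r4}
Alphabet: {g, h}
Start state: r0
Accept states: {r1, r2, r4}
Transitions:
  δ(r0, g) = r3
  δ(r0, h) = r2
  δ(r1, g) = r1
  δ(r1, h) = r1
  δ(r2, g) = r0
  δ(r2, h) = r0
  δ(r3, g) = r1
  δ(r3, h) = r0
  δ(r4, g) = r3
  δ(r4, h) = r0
h, gg, ggg, ggh, ghh, hgh, hhh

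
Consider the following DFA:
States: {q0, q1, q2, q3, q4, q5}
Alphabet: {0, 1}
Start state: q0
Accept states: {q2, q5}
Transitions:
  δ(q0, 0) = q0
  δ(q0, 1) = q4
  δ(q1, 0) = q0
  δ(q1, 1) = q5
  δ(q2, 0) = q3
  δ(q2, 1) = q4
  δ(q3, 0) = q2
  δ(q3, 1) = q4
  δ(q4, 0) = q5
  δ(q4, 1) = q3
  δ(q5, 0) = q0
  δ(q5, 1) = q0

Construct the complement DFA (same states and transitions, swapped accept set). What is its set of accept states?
Complement accept states = All states \ Original accept states
= {q0, q1, q2, q3, q4, q5} \ {q2, q5}
{q0, q1, q3, q4}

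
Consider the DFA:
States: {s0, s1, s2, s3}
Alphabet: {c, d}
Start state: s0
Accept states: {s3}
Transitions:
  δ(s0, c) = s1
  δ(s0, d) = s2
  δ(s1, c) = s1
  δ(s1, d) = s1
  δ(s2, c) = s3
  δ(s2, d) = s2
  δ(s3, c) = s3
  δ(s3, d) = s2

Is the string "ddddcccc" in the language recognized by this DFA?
Processing string "ddddcccc":
  s0 --d--> s2
  s2 --d--> s2
  s2 --d--> s2
  s2 --d--> s2
  s2 --c--> s3
  s3 --c--> s3
  s3 --c--> s3
  s3 --c--> s3
Final state: s3
Accept states: {s3}
Yes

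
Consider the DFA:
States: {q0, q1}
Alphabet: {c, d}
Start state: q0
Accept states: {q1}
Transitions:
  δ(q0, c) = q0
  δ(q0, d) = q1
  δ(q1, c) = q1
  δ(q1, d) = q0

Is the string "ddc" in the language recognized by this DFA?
Processing string "ddc":
  q0 --d--> q1
  q1 --d--> q0
  q0 --c--> q0
Final state: q0
Accept states: {q1}
No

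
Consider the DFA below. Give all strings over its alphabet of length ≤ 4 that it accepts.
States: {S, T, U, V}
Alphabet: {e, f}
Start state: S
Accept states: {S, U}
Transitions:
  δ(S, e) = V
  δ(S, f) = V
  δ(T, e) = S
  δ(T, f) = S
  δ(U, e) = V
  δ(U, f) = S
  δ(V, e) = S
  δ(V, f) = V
ε, ee, fe, efe, ffe, eeee, eefe, effe, feee, fefe, fffe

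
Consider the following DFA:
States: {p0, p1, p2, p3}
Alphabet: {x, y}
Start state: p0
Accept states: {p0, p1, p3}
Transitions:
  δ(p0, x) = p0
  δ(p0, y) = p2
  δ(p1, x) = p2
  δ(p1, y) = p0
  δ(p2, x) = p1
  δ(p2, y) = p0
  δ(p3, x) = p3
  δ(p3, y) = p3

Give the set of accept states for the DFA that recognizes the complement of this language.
Complement accept states = All states \ Original accept states
= {p0, p1, p2, p3} \ {p0, p1, p3}
{p2}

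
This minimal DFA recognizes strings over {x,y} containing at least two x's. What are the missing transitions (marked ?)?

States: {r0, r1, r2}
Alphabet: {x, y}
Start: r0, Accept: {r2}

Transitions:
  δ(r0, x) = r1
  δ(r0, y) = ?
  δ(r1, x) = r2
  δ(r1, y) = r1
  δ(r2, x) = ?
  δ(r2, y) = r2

From the language and accept set, identify what each state tracks — r0: zero x's seen; r1: one x seen; r2: ≥ two x's seen.
Each missing δ(q, a) is the state matching the new tracked value after reading a.
δ(r0, y) = r0; δ(r2, x) = r2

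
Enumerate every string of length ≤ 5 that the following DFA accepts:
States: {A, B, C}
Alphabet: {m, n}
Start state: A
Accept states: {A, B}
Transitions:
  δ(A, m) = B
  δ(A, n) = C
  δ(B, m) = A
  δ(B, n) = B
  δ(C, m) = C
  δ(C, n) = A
ε, m, mm, mn, nn, mmm, mnm, mnn, nmn, nnm, mmmm, mmmn, mmnn, mnmm, mnnm, mnnn, nmmn, nmnm, nnmm, nnmn, nnnn, mmmmm, mmmnm, mmmnn, mmnmn, mmnnm, mnmmm, mnmmn, mnmnn, mnnmm, mnnnm, mnnnn, nmmmn, nmmnm, nmnmm, nmnmn, nmnnn, nnmmm, nnmnm, nnmnn, nnnmn, nnnnm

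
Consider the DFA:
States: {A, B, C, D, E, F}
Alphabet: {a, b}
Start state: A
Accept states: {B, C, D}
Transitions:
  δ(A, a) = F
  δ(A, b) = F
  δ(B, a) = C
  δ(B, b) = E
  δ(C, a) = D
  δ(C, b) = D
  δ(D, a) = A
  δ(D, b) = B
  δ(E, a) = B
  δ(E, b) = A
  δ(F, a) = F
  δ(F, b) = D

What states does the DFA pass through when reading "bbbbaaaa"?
read 'b': A → F
  read 'b': F → D
  read 'b': D → B
  read 'b': B → E
  read 'a': E → B
  read 'a': B → C
  read 'a': C → D
  read 'a': D → A
A -> F -> D -> B -> E -> B -> C -> D -> A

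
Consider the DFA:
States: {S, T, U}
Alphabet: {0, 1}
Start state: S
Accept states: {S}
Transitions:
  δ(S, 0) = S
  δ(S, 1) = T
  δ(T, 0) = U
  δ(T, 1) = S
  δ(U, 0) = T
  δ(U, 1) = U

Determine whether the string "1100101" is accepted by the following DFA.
Processing string "1100101":
  S --1--> T
  T --1--> S
  S --0--> S
  S --0--> S
  S --1--> T
  T --0--> U
  U --1--> U
Final state: U
Accept states: {S}
No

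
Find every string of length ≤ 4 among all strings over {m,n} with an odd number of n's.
n, mn, nm, mmn, mnm, nmm, nnn, mmmn, mmnm, mnmm, mnnn, nmmm, nmnn, nnmn, nnnm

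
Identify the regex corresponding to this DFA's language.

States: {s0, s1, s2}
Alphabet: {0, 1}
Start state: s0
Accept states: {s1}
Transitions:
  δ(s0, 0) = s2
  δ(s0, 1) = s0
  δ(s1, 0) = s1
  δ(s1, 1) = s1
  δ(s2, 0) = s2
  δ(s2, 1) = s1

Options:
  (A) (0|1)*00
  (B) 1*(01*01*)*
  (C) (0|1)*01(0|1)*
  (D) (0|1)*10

Check each option against the DFA on short strings; one disagreement eliminates an option:
  (A) (0|1)*00: on '00' the DFA goes s0 → s2 → s2 and rejects (s2 ∉ Accept), but the regex matches it → eliminate
  (B) 1*(01*01*)*: on ε the DFA stays in s0 and rejects (s0 ∉ Accept), but the regex matches it → eliminate
  (C) (0|1)*01(0|1)*: agrees with the DFA on every string of length ≤ 6
  (D) (0|1)*10: on '01' the DFA goes s0 → s2 → s1 and accepts (s1 ∈ Accept), but the regex does not match it → eliminate
Only (C) is consistent with the DFA.
(C) (0|1)*01(0|1)*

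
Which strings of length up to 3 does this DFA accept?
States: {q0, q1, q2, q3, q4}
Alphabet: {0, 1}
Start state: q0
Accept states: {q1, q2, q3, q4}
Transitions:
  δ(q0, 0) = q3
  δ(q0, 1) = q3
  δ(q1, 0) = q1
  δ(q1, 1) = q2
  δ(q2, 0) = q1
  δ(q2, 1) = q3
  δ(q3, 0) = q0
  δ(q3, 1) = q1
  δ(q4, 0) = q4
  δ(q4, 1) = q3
0, 1, 01, 11, 000, 001, 010, 011, 100, 101, 110, 111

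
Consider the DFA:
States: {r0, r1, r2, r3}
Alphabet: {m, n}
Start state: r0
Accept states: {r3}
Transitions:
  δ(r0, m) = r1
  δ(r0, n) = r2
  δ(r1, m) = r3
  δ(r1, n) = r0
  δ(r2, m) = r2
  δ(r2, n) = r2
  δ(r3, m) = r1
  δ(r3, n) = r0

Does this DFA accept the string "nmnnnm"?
Processing string "nmnnnm":
  r0 --n--> r2
  r2 --m--> r2
  r2 --n--> r2
  r2 --n--> r2
  r2 --n--> r2
  r2 --m--> r2
Final state: r2
Accept states: {r3}
No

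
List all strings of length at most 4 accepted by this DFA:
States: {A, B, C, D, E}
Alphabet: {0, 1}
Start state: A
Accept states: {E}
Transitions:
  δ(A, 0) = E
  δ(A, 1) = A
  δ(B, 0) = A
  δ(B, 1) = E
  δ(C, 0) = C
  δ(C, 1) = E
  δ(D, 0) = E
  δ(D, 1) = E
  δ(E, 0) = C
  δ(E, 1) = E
0, 01, 10, 001, 011, 101, 110, 0001, 0011, 0101, 0111, 1001, 1011, 1101, 1110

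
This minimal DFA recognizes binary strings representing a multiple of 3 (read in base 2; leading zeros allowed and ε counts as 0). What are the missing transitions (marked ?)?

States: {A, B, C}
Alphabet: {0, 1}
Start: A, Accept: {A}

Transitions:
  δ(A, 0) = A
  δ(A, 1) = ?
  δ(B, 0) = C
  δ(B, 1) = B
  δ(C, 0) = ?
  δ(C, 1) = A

From the language and accept set, identify what each state tracks — A: value ≡ 0 (mod 3); B: value ≡ 2 (mod 3); C: value ≡ 1 (mod 3).
Each missing δ(q, a) is the state matching the new tracked value after reading a.
δ(A, 1) = C; δ(C, 0) = B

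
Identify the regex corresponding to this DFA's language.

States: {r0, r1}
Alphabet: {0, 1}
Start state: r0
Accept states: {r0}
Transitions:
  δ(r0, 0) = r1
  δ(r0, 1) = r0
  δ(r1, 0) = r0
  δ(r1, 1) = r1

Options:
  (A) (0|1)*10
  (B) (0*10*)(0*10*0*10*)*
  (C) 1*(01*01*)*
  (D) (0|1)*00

Check each option against the DFA on short strings; one disagreement eliminates an option:
  (A) (0|1)*10: on ε the DFA stays in r0 and accepts (r0 ∈ Accept), but the regex does not match it → eliminate
  (B) (0*10*)(0*10*0*10*)*: on ε the DFA stays in r0 and accepts (r0 ∈ Accept), but the regex does not match it → eliminate
  (C) 1*(01*01*)*: agrees with the DFA on every string of length ≤ 6
  (D) (0|1)*00: on ε the DFA stays in r0 and accepts (r0 ∈ Accept), but the regex does not match it → eliminate
Only (C) is consistent with the DFA.
(C) 1*(01*01*)*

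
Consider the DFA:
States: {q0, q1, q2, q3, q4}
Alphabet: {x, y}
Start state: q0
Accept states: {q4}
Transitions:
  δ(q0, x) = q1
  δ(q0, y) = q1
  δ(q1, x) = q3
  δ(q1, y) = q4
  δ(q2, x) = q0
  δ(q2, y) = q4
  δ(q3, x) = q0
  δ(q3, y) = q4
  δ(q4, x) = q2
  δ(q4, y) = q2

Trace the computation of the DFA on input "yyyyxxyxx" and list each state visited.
read 'y': q0 → q1
  read 'y': q1 → q4
  read 'y': q4 → q2
  read 'y': q2 → q4
  read 'x': q4 → q2
  read 'x': q2 → q0
  read 'y': q0 → q1
  read 'x': q1 → q3
  read 'x': q3 → q0
q0 -> q1 -> q4 -> q2 -> q4 -> q2 -> q0 -> q1 -> q3 -> q0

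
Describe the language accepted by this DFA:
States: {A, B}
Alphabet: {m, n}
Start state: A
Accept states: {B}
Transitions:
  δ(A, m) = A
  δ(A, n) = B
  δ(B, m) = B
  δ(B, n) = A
Testing a few strings:
  'mn' → accept
  'nmn' → reject
  'nmm' → accept
  'nm' → accept
State roles: A=even number of n's so far; B=odd number of n's so far
All strings over {m,n} with an odd number of n's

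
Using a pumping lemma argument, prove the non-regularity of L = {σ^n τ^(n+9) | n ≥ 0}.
Assume L is regular with pumping length p. Idea: pumping the σ-block breaks the fixed offset of 9.
Choose s = σ^p τ^(p+9) ∈ L. By the pumping lemma, s = xyz with |xy| ≤ p, |y| > 0, so y = σ^k with k ≥ 1. Then xy²z = σ^(p+k) τ^(p+9). For this to be in L we would need p+9 = (p+k)+9, i.e. k = 0, contradicting k ≥ 1. So xy²z ∉ L.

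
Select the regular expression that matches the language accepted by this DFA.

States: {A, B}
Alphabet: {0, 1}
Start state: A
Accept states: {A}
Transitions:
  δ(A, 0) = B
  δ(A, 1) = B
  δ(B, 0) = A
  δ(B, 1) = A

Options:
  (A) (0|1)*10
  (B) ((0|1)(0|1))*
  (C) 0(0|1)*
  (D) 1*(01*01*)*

Check each option against the DFA on short strings; one disagreement eliminates an option:
  (A) (0|1)*10: on ε the DFA stays in A and accepts (A ∈ Accept), but the regex does not match it → eliminate
  (B) ((0|1)(0|1))*: agrees with the DFA on every string of length ≤ 6
  (C) 0(0|1)*: on ε the DFA stays in A and accepts (A ∈ Accept), but the regex does not match it → eliminate
  (D) 1*(01*01*)*: on '1' the DFA goes A → B and rejects (B ∉ Accept), but the regex matches it → eliminate
Only (B) is consistent with the DFA.
(B) ((0|1)(0|1))*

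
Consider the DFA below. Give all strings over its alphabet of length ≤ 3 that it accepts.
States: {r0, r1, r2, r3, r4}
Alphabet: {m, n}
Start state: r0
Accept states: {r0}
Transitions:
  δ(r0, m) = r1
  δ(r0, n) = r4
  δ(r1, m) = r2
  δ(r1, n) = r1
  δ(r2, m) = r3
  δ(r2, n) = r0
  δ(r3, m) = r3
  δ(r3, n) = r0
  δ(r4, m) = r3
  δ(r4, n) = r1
ε, mmn, nmn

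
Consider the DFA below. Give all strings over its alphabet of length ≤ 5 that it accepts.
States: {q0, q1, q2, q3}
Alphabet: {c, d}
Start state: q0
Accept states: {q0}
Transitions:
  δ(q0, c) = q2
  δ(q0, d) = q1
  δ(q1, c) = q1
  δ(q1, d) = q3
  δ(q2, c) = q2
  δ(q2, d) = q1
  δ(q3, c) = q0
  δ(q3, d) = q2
ε, ddc, cddc, dcdc, ccddc, cdcdc, dccdc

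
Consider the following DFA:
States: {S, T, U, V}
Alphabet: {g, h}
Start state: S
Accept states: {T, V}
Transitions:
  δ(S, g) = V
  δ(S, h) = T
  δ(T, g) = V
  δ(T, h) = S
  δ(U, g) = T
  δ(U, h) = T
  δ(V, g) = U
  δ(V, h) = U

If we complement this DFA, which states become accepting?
Complement accept states = All states \ Original accept states
= {S, T, U, V} \ {T, V}
{S, U}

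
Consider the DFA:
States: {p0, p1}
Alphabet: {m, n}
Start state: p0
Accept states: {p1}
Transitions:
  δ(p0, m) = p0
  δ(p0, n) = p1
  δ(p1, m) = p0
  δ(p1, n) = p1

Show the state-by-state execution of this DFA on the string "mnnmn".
read 'm': p0 → p0
  read 'n': p0 → p1
  read 'n': p1 → p1
  read 'm': p1 → p0
  read 'n': p0 → p1
p0 -> p0 -> p1 -> p1 -> p0 -> p1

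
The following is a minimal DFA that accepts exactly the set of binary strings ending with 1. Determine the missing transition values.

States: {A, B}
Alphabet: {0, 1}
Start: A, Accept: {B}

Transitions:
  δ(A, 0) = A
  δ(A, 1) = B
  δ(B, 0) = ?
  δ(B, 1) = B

From the language and accept set, identify what each state tracks — A: last symbol not 1; B: last symbol is 1.
Each missing δ(q, a) is the state matching the new tracked value after reading a.
δ(B, 0) = A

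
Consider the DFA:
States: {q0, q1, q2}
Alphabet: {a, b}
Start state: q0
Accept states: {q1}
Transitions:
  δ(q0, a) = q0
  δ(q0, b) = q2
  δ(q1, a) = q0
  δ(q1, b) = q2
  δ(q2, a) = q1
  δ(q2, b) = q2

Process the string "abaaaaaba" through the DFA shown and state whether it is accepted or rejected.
Processing string "abaaaaaba":
  q0 --a--> q0
  q0 --b--> q2
  q2 --a--> q1
  q1 --a--> q0
  q0 --a--> q0
  q0 --a--> q0
  q0 --a--> q0
  q0 --b--> q2
  q2 --a--> q1
Final state: q1
Accept states: {q1}
Yes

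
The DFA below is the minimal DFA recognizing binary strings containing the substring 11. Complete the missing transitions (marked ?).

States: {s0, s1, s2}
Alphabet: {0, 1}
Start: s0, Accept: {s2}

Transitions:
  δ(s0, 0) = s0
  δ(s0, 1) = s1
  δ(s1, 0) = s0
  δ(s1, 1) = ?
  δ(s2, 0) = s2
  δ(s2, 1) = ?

From the language and accept set, identify what each state tracks — s0: no progress toward 11; s1: one trailing 1; s2: substring 11 seen.
Each missing δ(q, a) is the state matching the new tracked value after reading a.
δ(s1, 1) = s2; δ(s2, 1) = s2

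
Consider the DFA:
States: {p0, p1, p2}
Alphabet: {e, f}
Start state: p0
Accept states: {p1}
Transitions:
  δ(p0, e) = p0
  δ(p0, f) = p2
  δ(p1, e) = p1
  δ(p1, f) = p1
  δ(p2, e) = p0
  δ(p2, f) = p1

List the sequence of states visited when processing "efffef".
read 'e': p0 → p0
  read 'f': p0 → p2
  read 'f': p2 → p1
  read 'f': p1 → p1
  read 'e': p1 → p1
  read 'f': p1 → p1
p0 -> p0 -> p2 -> p1 -> p1 -> p1 -> p1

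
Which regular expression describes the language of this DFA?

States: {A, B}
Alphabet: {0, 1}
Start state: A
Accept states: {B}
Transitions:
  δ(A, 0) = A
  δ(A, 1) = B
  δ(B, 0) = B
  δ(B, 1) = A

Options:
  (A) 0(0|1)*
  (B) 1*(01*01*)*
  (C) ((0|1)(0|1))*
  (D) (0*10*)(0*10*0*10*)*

Check each option against the DFA on short strings; one disagreement eliminates an option:
  (A) 0(0|1)*: on '0' the DFA goes A → A and rejects (A ∉ Accept), but the regex matches it → eliminate
  (B) 1*(01*01*)*: on ε the DFA stays in A and rejects (A ∉ Accept), but the regex matches it → eliminate
  (C) ((0|1)(0|1))*: on ε the DFA stays in A and rejects (A ∉ Accept), but the regex matches it → eliminate
  (D) (0*10*)(0*10*0*10*)*: agrees with the DFA on every string of length ≤ 6
Only (D) is consistent with the DFA.
(D) (0*10*)(0*10*0*10*)*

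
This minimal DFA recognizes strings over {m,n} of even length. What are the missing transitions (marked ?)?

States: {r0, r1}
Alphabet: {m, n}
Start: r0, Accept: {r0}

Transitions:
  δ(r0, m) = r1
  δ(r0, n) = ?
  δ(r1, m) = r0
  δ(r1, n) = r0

From the language and accept set, identify what each state tracks — r0: even length so far; r1: odd length so far.
Each missing δ(q, a) is the state matching the new tracked value after reading a.
δ(r0, n) = r1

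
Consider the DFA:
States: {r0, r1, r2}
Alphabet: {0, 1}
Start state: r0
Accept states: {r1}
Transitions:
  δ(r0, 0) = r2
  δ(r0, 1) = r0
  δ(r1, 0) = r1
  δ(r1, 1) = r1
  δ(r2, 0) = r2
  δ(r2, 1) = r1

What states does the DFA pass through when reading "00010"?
read '0': r0 → r2
  read '0': r2 → r2
  read '0': r2 → r2
  read '1': r2 → r1
  read '0': r1 → r1
r0 -> r2 -> r2 -> r2 -> r1 -> r1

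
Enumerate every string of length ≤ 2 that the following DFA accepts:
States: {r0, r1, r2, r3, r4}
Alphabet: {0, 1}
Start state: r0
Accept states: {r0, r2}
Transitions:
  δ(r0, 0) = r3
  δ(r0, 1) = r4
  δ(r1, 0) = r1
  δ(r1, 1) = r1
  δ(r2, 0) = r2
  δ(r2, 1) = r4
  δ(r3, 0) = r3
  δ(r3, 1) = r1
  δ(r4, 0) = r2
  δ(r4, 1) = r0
ε, 10, 11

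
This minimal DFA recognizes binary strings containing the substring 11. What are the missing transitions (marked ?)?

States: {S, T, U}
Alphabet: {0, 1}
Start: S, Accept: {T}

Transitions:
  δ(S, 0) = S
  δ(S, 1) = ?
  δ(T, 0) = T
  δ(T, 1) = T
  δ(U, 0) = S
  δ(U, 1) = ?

From the language and accept set, identify what each state tracks — S: no progress toward 11; T: substring 11 seen; U: one trailing 1.
Each missing δ(q, a) is the state matching the new tracked value after reading a.
δ(S, 1) = U; δ(U, 1) = T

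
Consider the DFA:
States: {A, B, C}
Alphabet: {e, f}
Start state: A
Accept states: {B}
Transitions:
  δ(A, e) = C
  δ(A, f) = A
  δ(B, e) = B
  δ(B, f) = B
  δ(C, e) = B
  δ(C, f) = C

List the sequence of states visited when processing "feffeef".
read 'f': A → A
  read 'e': A → C
  read 'f': C → C
  read 'f': C → C
  read 'e': C → B
  read 'e': B → B
  read 'f': B → B
A -> A -> C -> C -> C -> B -> B -> B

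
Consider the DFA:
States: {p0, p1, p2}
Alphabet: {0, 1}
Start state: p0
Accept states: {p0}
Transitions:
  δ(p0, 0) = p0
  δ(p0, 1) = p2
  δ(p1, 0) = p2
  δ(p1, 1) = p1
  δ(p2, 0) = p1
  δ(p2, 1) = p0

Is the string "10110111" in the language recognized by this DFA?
Processing string "10110111":
  p0 --1--> p2
  p2 --0--> p1
  p1 --1--> p1
  p1 --1--> p1
  p1 --0--> p2
  p2 --1--> p0
  p0 --1--> p2
  p2 --1--> p0
Final state: p0
Accept states: {p0}
Yes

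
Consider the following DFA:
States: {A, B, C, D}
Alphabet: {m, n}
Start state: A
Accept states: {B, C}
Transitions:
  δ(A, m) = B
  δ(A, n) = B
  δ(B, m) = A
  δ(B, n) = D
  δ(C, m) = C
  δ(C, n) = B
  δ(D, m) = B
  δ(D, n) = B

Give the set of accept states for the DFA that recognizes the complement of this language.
Complement accept states = All states \ Original accept states
= {A, B, C, D} \ {B, C}
{A, D}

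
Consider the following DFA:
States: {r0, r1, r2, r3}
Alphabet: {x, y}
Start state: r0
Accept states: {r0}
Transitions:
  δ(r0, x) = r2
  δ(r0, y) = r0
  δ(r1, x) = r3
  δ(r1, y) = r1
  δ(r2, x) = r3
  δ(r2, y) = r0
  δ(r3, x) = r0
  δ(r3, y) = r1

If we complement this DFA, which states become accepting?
Complement accept states = All states \ Original accept states
= {r0, r1, r2, r3} \ {r0}
{r1, r2, r3}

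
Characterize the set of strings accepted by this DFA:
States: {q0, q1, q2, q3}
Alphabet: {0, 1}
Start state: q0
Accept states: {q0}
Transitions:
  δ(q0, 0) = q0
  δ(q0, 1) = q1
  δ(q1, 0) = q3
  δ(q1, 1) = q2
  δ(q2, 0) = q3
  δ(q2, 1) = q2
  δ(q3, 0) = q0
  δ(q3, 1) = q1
Testing a few strings:
  '1' → reject
  '111' → reject
  '1001' → reject
  '1000' → accept
State roles: q0=value ≡ 0 (mod 4); q1=value ≡ 1 (mod 4); q2=value ≡ 3 (mod 4); q3=value ≡ 2 (mod 4)
All binary strings representing a multiple of 4 (read in base 2; leading zeros allowed and ε counts as 0)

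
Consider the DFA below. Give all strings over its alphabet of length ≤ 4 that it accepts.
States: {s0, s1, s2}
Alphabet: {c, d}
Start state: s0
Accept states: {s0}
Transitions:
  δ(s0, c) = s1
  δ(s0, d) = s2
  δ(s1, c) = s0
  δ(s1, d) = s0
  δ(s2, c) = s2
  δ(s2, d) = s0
ε, cc, cd, dd, dcd, cccc, cccd, ccdd, cdcc, cdcd, cddd, dccd, ddcc, ddcd, dddd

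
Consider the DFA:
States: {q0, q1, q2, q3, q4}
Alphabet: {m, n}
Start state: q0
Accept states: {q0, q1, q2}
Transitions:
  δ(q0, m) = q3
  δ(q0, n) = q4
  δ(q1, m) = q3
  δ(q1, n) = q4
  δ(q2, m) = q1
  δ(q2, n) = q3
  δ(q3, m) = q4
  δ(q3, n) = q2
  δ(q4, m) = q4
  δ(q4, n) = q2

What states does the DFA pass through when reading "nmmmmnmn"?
read 'n': q0 → q4
  read 'm': q4 → q4
  read 'm': q4 → q4
  read 'm': q4 → q4
  read 'm': q4 → q4
  read 'n': q4 → q2
  read 'm': q2 → q1
  read 'n': q1 → q4
q0 -> q4 -> q4 -> q4 -> q4 -> q4 -> q2 -> q1 -> q4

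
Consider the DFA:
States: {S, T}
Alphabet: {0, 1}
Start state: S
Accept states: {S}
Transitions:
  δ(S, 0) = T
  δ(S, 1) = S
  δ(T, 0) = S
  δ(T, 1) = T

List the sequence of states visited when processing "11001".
read '1': S → S
  read '1': S → S
  read '0': S → T
  read '0': T → S
  read '1': S → S
S -> S -> S -> T -> S -> S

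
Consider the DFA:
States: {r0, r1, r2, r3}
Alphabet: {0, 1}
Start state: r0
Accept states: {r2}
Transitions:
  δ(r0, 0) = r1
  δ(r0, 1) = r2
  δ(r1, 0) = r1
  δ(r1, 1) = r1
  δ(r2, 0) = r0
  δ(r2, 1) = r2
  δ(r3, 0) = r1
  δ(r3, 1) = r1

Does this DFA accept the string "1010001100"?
Processing string "1010001100":
  r0 --1--> r2
  r2 --0--> r0
  r0 --1--> r2
  r2 --0--> r0
  r0 --0--> r1
  r1 --0--> r1
  r1 --1--> r1
  r1 --1--> r1
  r1 --0--> r1
  r1 --0--> r1
Final state: r1
Accept states: {r2}
No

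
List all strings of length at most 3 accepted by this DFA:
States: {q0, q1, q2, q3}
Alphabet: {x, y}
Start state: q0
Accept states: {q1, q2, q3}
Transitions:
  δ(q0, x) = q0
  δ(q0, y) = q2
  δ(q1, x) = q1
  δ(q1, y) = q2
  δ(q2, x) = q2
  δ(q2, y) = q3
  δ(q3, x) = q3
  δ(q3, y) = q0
y, xy, yx, yy, xxy, xyx, xyy, yxx, yxy, yyx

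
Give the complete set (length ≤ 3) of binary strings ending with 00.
00, 000, 100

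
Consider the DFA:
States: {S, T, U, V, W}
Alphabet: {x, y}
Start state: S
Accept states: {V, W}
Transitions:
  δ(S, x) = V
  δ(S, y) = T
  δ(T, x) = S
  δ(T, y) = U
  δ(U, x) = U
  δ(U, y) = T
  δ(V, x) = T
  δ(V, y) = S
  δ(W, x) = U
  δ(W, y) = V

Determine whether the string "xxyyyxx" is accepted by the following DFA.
Processing string "xxyyyxx":
  S --x--> V
  V --x--> T
  T --y--> U
  U --y--> T
  T --y--> U
  U --x--> U
  U --x--> U
Final state: U
Accept states: {V, W}
No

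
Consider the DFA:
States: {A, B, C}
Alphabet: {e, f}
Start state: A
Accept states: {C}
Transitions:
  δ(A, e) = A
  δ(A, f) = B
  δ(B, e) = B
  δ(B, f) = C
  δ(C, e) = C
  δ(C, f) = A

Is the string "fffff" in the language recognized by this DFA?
Processing string "fffff":
  A --f--> B
  B --f--> C
  C --f--> A
  A --f--> B
  B --f--> C
Final state: C
Accept states: {C}
Yes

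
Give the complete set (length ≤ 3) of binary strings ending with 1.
1, 01, 11, 001, 011, 101, 111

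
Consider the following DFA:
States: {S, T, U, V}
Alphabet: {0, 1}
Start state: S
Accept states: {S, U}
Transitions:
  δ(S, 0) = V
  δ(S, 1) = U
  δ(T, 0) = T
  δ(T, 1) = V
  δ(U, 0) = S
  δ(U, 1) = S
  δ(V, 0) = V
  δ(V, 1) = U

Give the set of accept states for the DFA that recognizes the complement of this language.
Complement accept states = All states \ Original accept states
= {S, T, U, V} \ {S, U}
{T, V}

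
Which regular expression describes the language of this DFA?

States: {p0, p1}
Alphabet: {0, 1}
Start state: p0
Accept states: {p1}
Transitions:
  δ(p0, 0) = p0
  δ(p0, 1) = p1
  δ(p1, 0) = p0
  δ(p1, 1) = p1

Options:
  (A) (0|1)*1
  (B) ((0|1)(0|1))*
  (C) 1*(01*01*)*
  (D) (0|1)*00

Check each option against the DFA on short strings; one disagreement eliminates an option:
  (A) (0|1)*1: agrees with the DFA on every string of length ≤ 6
  (B) ((0|1)(0|1))*: on ε the DFA stays in p0 and rejects (p0 ∉ Accept), but the regex matches it → eliminate
  (C) 1*(01*01*)*: on ε the DFA stays in p0 and rejects (p0 ∉ Accept), but the regex matches it → eliminate
  (D) (0|1)*00: on '1' the DFA goes p0 → p1 and accepts (p1 ∈ Accept), but the regex does not match it → eliminate
Only (A) is consistent with the DFA.
(A) (0|1)*1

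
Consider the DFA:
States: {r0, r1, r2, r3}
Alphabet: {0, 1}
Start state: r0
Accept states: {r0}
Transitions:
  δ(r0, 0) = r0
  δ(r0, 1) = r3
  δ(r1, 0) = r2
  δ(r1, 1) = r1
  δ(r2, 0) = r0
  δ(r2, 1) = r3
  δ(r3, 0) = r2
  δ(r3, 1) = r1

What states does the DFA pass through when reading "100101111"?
read '1': r0 → r3
  read '0': r3 → r2
  read '0': r2 → r0
  read '1': r0 → r3
  read '0': r3 → r2
  read '1': r2 → r3
  read '1': r3 → r1
  read '1': r1 → r1
  read '1': r1 → r1
r0 -> r3 -> r2 -> r0 -> r3 -> r2 -> r3 -> r1 -> r1 -> r1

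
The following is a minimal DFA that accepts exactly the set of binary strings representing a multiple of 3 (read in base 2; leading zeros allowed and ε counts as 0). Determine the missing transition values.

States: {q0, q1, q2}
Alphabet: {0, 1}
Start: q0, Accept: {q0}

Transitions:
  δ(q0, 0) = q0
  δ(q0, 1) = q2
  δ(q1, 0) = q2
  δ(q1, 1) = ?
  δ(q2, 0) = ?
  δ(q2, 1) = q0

From the language and accept set, identify what each state tracks — q0: value ≡ 0 (mod 3); q1: value ≡ 2 (mod 3); q2: value ≡ 1 (mod 3).
Each missing δ(q, a) is the state matching the new tracked value after reading a.
δ(q1, 1) = q1; δ(q2, 0) = q1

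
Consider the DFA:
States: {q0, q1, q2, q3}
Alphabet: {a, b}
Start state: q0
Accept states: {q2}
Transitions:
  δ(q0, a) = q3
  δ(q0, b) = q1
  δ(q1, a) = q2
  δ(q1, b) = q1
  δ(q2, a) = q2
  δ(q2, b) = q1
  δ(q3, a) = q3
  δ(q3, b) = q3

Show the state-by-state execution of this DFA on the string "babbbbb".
read 'b': q0 → q1
  read 'a': q1 → q2
  read 'b': q2 → q1
  read 'b': q1 → q1
  read 'b': q1 → q1
  read 'b': q1 → q1
  read 'b': q1 → q1
q0 -> q1 -> q2 -> q1 -> q1 -> q1 -> q1 -> q1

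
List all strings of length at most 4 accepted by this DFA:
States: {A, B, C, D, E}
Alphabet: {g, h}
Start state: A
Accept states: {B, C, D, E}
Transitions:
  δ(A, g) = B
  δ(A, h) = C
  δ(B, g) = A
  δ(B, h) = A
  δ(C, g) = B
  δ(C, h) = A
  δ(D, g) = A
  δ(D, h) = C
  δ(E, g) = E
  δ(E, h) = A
g, h, hg, ggg, ggh, ghg, ghh, hhg, hhh, gghg, ghhg, hggg, hggh, hghg, hghh, hhhg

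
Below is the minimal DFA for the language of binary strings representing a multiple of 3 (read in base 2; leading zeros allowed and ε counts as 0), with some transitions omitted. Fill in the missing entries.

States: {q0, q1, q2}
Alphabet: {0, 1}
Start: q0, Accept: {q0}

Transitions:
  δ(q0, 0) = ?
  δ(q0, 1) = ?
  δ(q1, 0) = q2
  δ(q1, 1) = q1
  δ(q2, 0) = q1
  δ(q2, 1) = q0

From the language and accept set, identify what each state tracks — q0: value ≡ 0 (mod 3); q1: value ≡ 2 (mod 3); q2: value ≡ 1 (mod 3).
Each missing δ(q, a) is the state matching the new tracked value after reading a.
δ(q0, 0) = q0; δ(q0, 1) = q2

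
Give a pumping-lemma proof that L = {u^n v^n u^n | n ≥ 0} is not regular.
Assume L is regular with pumping length p. Idea: pumping the first u-block unbalances it against the other two.
Choose s = u^p v^p u^p ∈ L (|s| = 3p ≥ p). By the pumping lemma, s = xyz with |xy| ≤ p, |y| > 0, so y = u^k with k ≥ 1, inside the first u-block. Then xy²z = u^(p+k) v^p u^p. The first block has length p+k ≠ p, so the three block lengths are no longer equal and xy²z ∉ L.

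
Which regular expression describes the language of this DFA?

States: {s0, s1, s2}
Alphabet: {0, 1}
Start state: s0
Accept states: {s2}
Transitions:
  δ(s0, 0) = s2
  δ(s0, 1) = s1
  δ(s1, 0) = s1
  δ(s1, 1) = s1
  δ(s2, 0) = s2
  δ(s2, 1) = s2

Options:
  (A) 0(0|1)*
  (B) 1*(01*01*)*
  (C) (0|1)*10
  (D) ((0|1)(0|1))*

Check each option against the DFA on short strings; one disagreement eliminates an option:
  (A) 0(0|1)*: agrees with the DFA on every string of length ≤ 6
  (B) 1*(01*01*)*: on ε the DFA stays in s0 and rejects (s0 ∉ Accept), but the regex matches it → eliminate
  (C) (0|1)*10: on '0' the DFA goes s0 → s2 and accepts (s2 ∈ Accept), but the regex does not match it → eliminate
  (D) ((0|1)(0|1))*: on ε the DFA stays in s0 and rejects (s0 ∉ Accept), but the regex matches it → eliminate
Only (A) is consistent with the DFA.
(A) 0(0|1)*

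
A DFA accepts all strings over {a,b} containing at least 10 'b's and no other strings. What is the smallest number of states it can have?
By Myhill–Nerode, count the distinguishable equivalence classes: 11 classes — having seen 0, 1, …, 9, or ≥10 copies of 'b'; any two classes i < j (j ≤ 10) are distinguished by the string b^(10−j), which takes class j to 10 copies (accepted) but leaves class i below 10 (rejected).
11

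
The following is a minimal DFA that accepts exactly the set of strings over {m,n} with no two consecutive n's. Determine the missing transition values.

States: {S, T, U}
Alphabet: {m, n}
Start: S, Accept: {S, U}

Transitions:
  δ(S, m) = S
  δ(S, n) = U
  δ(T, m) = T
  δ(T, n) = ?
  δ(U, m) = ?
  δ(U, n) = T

From the language and accept set, identify what each state tracks — S: last symbol not n (ok); T: saw nn (dead); U: last symbol n (ok).
Each missing δ(q, a) is the state matching the new tracked value after reading a.
δ(T, n) = T; δ(U, m) = S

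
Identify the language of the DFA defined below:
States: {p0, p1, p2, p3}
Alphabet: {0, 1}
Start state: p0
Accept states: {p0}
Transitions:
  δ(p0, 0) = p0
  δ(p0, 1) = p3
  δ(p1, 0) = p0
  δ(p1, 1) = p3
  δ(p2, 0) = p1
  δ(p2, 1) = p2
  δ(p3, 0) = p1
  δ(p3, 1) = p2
Testing a few strings:
  '1101' → reject
  '1110' → reject
  '1' → reject
  '0' → accept
State roles: p0=value ≡ 0 (mod 4); p1=value ≡ 2 (mod 4); p2=value ≡ 3 (mod 4); p3=value ≡ 1 (mod 4)
All binary strings representing a multiple of 4 (read in base 2; leading zeros allowed and ε counts as 0)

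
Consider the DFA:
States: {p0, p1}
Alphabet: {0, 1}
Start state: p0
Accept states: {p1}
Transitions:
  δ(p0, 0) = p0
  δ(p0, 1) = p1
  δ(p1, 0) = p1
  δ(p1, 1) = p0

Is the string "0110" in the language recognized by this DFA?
Processing string "0110":
  p0 --0--> p0
  p0 --1--> p1
  p1 --1--> p0
  p0 --0--> p0
Final state: p0
Accept states: {p1}
No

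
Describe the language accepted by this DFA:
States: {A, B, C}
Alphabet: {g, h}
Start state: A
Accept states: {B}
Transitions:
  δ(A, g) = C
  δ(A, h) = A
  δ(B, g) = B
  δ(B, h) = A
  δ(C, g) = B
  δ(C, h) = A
Testing a few strings:
  'h' → reject
  'hhh' → reject
  'hh' → reject
  'hggg' → accept
State roles: A=last symbol not g; B=two trailing g's; C=one trailing g
All strings over {g,h} ending with gg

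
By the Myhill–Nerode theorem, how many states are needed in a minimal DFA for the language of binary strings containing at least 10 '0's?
By Myhill–Nerode, count the distinguishable equivalence classes: 11 classes — having seen 0, 1, …, 9, or ≥10 copies of '0'; any two classes i < j (j ≤ 10) are distinguished by the string 0^(10−j), which takes class j to 10 copies (accepted) but leaves class i below 10 (rejected).
11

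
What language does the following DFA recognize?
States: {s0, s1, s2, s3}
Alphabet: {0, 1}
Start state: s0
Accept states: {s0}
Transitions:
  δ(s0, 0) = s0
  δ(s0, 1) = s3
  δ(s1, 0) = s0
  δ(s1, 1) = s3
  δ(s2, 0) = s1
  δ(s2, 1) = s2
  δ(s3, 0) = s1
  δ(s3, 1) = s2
Testing a few strings:
  '100' → accept
  '0' → accept
  '011' → reject
  '00' → accept
State roles: s0=value ≡ 0 (mod 4); s1=value ≡ 2 (mod 4); s2=value ≡ 3 (mod 4); s3=value ≡ 1 (mod 4)
All binary strings representing a multiple of 4 (read in base 2; leading zeros allowed and ε counts as 0)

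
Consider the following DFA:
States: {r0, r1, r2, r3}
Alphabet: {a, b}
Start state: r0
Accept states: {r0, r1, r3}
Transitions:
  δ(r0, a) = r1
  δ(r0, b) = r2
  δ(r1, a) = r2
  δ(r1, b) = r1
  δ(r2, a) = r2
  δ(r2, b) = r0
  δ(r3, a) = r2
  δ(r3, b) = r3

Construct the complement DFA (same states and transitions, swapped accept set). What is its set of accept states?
Complement accept states = All states \ Original accept states
= {r0, r1, r2, r3} \ {r0, r1, r3}
{r2}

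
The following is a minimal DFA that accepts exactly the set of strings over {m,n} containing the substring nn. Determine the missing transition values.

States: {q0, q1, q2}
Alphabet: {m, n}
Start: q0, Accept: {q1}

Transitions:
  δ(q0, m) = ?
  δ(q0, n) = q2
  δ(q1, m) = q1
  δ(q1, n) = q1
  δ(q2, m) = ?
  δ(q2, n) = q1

From the language and accept set, identify what each state tracks — q0: no progress toward nn; q1: substring nn seen; q2: one trailing n.
Each missing δ(q, a) is the state matching the new tracked value after reading a.
δ(q0, m) = q0; δ(q2, m) = q0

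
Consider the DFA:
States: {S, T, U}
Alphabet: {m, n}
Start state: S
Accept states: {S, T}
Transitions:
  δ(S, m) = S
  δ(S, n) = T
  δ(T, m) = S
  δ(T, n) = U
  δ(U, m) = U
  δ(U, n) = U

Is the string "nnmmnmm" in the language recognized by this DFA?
Processing string "nnmmnmm":
  S --n--> T
  T --n--> U
  U --m--> U
  U --m--> U
  U --n--> U
  U --m--> U
  U --m--> U
Final state: U
Accept states: {S, T}
No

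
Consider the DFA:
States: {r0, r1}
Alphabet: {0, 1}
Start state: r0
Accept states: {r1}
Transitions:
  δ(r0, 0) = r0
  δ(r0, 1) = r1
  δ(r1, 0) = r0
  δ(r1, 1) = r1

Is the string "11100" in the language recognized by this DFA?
Processing string "11100":
  r0 --1--> r1
  r1 --1--> r1
  r1 --1--> r1
  r1 --0--> r0
  r0 --0--> r0
Final state: r0
Accept states: {r1}
No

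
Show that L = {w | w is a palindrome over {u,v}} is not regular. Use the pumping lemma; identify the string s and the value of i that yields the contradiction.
Assume L is regular with pumping length p. Idea: pumping the leading u-block breaks the symmetry.
Choose s = u^p v u^p (a palindrome of length 2p+1 ≥ p). By the pumping lemma, s = xyz with |xy| ≤ p, |y| > 0, so y = u^k with k > 0 (xy lies entirely in the first u^p). Then xy²z = u^(p+k) v u^p, which is not a palindrome since p+k ≠ p.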